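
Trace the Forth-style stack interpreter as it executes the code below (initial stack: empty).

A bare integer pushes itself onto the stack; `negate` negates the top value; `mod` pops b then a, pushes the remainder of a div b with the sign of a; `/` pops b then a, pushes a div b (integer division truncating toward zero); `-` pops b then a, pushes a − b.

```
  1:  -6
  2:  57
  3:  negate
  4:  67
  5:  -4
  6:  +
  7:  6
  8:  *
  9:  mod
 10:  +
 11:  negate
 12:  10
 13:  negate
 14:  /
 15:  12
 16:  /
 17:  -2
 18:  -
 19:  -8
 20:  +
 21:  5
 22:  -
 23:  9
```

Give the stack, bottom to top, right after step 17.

[0, -2]

-6     → -6
57     → -6 57
negate → -6 -57
67     → -6 -57 67
-4     → -6 -57 67 -4
+      → -6 -57 63
6      → -6 -57 63 6
*      → -6 -57 378
mod    → -6 -57
+      → -63
negate → 63
10     → 63 10
negate → 63 -10
/      → -6
12     → -6 12
/      → 0
-2     → 0 -2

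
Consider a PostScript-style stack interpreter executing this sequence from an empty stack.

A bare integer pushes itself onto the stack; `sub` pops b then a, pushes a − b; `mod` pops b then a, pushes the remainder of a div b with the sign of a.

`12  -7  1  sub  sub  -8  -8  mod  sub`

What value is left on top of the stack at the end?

20

12  : [12]
-7  : [12, -7]
1   : [12, -7, 1]
sub : [12, -8]
sub : [20]
-8  : [20, -8]
-8  : [20, -8, -8]
mod : [20, 0]
sub : [20]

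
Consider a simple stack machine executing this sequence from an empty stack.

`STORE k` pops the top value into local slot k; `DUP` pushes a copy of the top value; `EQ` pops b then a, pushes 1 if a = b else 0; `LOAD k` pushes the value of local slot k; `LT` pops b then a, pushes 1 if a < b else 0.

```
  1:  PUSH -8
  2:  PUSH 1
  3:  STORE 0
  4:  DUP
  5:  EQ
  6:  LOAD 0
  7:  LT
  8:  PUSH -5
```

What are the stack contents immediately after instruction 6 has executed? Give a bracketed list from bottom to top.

[1, 1]

PUSH -8 : [-8]
PUSH 1  : [-8, 1]
STORE 0 : [-8]
DUP     : [-8, -8]
EQ      : [1]
LOAD 0  : [1, 1]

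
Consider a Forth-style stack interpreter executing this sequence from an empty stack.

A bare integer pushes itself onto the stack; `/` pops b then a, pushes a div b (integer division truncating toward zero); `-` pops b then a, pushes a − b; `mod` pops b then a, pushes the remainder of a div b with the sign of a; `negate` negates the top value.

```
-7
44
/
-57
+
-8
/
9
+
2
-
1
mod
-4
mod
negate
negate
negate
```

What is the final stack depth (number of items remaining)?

-7      [-7]
44      [-7, 44]
/       [0]
-57     [0, -57]
+       [-57]
-8      [-57, -8]
/       [7]
9       [7, 9]
+       [16]
2       [16, 2]
-       [14]
1       [14, 1]
mod     [0]
-4      [0, -4]
mod     [0]
negate  [0]
negate  [0]
negate  [0]

1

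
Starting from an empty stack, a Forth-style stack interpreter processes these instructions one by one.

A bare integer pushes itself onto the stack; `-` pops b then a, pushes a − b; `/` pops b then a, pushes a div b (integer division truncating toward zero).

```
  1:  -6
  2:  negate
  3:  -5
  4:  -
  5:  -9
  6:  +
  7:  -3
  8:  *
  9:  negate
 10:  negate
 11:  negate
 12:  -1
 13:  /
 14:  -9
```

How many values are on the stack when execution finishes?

2

-6     -> [-6]
negate -> [6]
-5     -> [6, -5]
-      -> [11]
-9     -> [11, -9]
+      -> [2]
-3     -> [2, -3]
*      -> [-6]
negate -> [6]
negate -> [-6]
negate -> [6]
-1     -> [6, -1]
/      -> [-6]
-9     -> [-6, -9]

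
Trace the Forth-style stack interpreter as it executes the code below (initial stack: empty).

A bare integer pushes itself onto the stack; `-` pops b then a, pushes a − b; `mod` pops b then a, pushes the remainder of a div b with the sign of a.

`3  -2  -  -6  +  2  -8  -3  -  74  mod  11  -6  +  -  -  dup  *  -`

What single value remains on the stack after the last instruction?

3   : 3
-2  : 3 -2
-   : 5
-6  : 5 -6
+   : -1
2   : -1 2
-8  : -1 2 -8
-3  : -1 2 -8 -3
-   : -1 2 -5
74  : -1 2 -5 74
mod : -1 2 -5
11  : -1 2 -5 11
-6  : -1 2 -5 11 -6
+   : -1 2 -5 5
-   : -1 2 -10
-   : -1 12
dup : -1 12 12
*   : -1 144
-   : -145

-145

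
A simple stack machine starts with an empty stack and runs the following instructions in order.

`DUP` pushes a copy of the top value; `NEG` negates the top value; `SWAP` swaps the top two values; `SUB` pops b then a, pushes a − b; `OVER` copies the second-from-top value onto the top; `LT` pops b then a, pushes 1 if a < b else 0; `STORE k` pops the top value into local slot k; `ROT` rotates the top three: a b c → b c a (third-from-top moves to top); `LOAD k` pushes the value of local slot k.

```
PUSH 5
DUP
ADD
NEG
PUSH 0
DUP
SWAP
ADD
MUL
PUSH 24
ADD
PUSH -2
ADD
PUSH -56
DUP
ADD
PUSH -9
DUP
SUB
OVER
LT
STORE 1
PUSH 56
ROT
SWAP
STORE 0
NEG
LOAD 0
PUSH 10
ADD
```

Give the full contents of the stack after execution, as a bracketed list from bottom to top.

PUSH 5    5
DUP       5 5
ADD       10
NEG       -10
PUSH 0    -10 0
DUP       -10 0 0
SWAP      -10 0 0
ADD       -10 0
MUL       0
PUSH 24   0 24
ADD       24
PUSH -2   24 -2
ADD       22
PUSH -56  22 -56
DUP       22 -56 -56
ADD       22 -112
PUSH -9   22 -112 -9
DUP       22 -112 -9 -9
SUB       22 -112 0
OVER      22 -112 0 -112
LT        22 -112 0
STORE 1   22 -112
PUSH 56   22 -112 56
ROT       -112 56 22
SWAP      -112 22 56
STORE 0   -112 22
NEG       -112 -22
LOAD 0    -112 -22 56
PUSH 10   -112 -22 56 10
ADD       -112 -22 66

[-112, -22, 66]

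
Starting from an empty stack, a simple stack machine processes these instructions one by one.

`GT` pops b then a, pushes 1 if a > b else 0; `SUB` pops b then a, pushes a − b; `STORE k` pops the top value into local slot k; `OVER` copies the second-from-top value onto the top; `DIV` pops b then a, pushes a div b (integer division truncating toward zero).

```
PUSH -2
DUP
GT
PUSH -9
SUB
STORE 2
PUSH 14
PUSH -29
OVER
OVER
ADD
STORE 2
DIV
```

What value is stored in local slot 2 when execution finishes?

PUSH -2   -2
DUP       -2 -2
GT        0
PUSH -9   0 -9
SUB       9
STORE 2   (empty)
PUSH 14   14
PUSH -29  14 -29
OVER      14 -29 14
OVER      14 -29 14 -29
ADD       14 -29 -15
STORE 2   14 -29
DIV       0

-15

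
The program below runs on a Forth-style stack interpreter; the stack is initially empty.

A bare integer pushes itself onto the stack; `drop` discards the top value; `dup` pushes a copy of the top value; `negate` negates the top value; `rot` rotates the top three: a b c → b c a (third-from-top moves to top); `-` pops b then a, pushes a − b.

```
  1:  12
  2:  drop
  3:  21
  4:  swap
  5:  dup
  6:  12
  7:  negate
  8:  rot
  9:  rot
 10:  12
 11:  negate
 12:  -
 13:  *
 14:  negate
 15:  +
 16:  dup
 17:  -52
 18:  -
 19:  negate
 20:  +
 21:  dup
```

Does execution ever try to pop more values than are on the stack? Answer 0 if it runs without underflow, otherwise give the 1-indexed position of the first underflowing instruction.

12   -> [12]
drop -> []
21   -> [21]
swap  — needs 2 operands, stack has 1 → underflow

4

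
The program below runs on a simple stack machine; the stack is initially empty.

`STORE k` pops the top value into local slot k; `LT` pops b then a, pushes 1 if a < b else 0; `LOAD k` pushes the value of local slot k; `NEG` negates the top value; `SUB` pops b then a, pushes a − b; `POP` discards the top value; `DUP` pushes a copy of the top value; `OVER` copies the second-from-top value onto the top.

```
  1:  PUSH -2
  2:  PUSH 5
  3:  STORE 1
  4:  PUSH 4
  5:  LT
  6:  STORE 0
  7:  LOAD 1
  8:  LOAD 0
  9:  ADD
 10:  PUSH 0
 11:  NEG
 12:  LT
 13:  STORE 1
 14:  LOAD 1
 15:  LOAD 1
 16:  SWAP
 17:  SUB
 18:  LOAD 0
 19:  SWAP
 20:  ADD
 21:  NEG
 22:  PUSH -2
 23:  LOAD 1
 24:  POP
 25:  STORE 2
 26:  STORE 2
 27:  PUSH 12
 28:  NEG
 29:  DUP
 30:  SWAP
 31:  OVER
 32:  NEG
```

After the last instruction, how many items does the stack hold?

3

PUSH -2 -> [-2]
PUSH 5  -> [-2, 5]
STORE 1 -> [-2]
PUSH 4  -> [-2, 4]
LT      -> [1]
STORE 0 -> []
LOAD 1  -> [5]
LOAD 0  -> [5, 1]
ADD     -> [6]
PUSH 0  -> [6, 0]
NEG     -> [6, 0]
LT      -> [0]
STORE 1 -> []
LOAD 1  -> [0]
LOAD 1  -> [0, 0]
SWAP    -> [0, 0]
SUB     -> [0]
LOAD 0  -> [0, 1]
SWAP    -> [1, 0]
ADD     -> [1]
NEG     -> [-1]
PUSH -2 -> [-1, -2]
LOAD 1  -> [-1, -2, 0]
POP     -> [-1, -2]
STORE 2 -> [-1]
STORE 2 -> []
PUSH 12 -> [12]
NEG     -> [-12]
DUP     -> [-12, -12]
SWAP    -> [-12, -12]
OVER    -> [-12, -12, -12]
NEG     -> [-12, -12, 12]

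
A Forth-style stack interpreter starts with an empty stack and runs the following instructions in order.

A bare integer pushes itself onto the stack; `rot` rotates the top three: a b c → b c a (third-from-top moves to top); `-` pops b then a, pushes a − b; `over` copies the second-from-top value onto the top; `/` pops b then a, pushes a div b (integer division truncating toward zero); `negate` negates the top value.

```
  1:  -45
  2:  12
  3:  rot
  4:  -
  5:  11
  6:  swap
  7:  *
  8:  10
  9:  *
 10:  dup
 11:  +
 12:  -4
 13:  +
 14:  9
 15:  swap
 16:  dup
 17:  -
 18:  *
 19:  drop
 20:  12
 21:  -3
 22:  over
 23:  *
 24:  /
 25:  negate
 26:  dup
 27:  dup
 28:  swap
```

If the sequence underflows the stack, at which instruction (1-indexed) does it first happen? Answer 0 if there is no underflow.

3

-45 → [-45]
12  → [-45, 12]
rot  — needs 3 operands, stack has 2 → underflow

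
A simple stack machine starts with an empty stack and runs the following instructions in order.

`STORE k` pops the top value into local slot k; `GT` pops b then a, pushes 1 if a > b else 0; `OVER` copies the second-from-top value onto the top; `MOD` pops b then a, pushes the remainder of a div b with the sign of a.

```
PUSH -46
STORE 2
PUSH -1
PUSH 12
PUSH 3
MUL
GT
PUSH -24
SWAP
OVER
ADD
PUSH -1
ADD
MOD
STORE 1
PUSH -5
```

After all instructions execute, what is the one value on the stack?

PUSH -46 → [-46]
STORE 2  → []
PUSH -1  → [-1]
PUSH 12  → [-1, 12]
PUSH 3   → [-1, 12, 3]
MUL      → [-1, 36]
GT       → [0]
PUSH -24 → [0, -24]
SWAP     → [-24, 0]
OVER     → [-24, 0, -24]
ADD      → [-24, -24]
PUSH -1  → [-24, -24, -1]
ADD      → [-24, -25]
MOD      → [-24]
STORE 1  → []
PUSH -5  → [-5]

-5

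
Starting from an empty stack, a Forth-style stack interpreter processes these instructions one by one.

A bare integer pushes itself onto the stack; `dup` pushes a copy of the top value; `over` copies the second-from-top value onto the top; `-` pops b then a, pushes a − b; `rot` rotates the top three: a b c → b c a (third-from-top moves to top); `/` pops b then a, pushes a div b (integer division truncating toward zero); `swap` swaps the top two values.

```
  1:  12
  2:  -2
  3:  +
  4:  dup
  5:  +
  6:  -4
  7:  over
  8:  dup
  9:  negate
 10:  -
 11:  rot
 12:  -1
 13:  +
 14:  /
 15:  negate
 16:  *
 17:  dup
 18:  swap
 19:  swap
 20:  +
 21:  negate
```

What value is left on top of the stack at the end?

12     : 12
-2     : 12 -2
+      : 10
dup    : 10 10
+      : 20
-4     : 20 -4
over   : 20 -4 20
dup    : 20 -4 20 20
negate : 20 -4 20 -20
-      : 20 -4 40
rot    : -4 40 20
-1     : -4 40 20 -1
+      : -4 40 19
/      : -4 2
negate : -4 -2
*      : 8
dup    : 8 8
swap   : 8 8
swap   : 8 8
+      : 16
negate : -16

-16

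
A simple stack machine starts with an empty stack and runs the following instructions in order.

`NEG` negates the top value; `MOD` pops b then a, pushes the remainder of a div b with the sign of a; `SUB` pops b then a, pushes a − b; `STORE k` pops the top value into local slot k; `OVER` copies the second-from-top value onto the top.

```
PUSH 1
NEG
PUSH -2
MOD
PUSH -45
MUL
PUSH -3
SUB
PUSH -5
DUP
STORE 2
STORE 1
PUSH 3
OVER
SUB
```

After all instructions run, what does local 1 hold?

-5

PUSH 1   → 1
NEG      → -1
PUSH -2  → -1 -2
MOD      → -1
PUSH -45 → -1 -45
MUL      → 45
PUSH -3  → 45 -3
SUB      → 48
PUSH -5  → 48 -5
DUP      → 48 -5 -5
STORE 2  → 48 -5
STORE 1  → 48
PUSH 3   → 48 3
OVER     → 48 3 48
SUB      → 48 -45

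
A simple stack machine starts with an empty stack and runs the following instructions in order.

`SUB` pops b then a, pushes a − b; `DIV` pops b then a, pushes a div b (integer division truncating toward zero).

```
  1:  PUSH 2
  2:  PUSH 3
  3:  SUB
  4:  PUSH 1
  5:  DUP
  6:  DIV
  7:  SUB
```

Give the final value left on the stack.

-2

PUSH 2 : 2
PUSH 3 : 2 3
SUB    : -1
PUSH 1 : -1 1
DUP    : -1 1 1
DIV    : -1 1
SUB    : -2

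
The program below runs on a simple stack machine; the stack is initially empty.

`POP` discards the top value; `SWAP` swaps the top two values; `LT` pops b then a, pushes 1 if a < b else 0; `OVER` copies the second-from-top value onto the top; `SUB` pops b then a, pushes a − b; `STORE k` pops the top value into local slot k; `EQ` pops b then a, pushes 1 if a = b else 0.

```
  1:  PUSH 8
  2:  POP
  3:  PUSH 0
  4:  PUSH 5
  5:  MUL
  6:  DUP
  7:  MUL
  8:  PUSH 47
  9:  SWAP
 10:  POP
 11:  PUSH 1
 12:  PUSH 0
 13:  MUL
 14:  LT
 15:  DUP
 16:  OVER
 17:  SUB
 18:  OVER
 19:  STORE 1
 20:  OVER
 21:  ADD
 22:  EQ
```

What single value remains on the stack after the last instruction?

1

PUSH 8  → [8]
POP     → []
PUSH 0  → [0]
PUSH 5  → [0, 5]
MUL     → [0]
DUP     → [0, 0]
MUL     → [0]
PUSH 47 → [0, 47]
SWAP    → [47, 0]
POP     → [47]
PUSH 1  → [47, 1]
PUSH 0  → [47, 1, 0]
MUL     → [47, 0]
LT      → [0]
DUP     → [0, 0]
OVER    → [0, 0, 0]
SUB     → [0, 0]
OVER    → [0, 0, 0]
STORE 1 → [0, 0]
OVER    → [0, 0, 0]
ADD     → [0, 0]
EQ      → [1]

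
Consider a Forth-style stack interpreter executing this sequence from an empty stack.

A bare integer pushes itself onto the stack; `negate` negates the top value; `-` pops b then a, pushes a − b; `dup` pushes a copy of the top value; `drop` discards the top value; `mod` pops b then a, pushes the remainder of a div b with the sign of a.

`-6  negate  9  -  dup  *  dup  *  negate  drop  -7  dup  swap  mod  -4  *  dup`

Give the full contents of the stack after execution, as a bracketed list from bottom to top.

[0, 0]

-6     -> [-6]
negate -> [6]
9      -> [6, 9]
-      -> [-3]
dup    -> [-3, -3]
*      -> [9]
dup    -> [9, 9]
*      -> [81]
negate -> [-81]
drop   -> []
-7     -> [-7]
dup    -> [-7, -7]
swap   -> [-7, -7]
mod    -> [0]
-4     -> [0, -4]
*      -> [0]
dup    -> [0, 0]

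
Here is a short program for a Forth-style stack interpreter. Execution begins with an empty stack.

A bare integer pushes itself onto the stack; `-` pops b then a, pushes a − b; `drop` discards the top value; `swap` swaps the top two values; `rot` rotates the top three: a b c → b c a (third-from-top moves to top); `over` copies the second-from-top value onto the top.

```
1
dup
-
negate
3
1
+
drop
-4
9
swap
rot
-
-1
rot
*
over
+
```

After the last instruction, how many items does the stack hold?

2

1      : 1
dup    : 1 1
-      : 0
negate : 0
3      : 0 3
1      : 0 3 1
+      : 0 4
drop   : 0
-4     : 0 -4
9      : 0 -4 9
swap   : 0 9 -4
rot    : 9 -4 0
-      : 9 -4
-1     : 9 -4 -1
rot    : -4 -1 9
*      : -4 -9
over   : -4 -9 -4
+      : -4 -13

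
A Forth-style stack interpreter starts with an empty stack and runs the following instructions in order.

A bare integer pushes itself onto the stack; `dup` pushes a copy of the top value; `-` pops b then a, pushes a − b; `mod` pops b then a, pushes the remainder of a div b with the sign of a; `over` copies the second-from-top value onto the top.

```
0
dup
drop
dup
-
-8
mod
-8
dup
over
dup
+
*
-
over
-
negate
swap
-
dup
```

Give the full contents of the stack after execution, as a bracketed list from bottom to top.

[136, 136]

0      -> 0
dup    -> 0 0
drop   -> 0
dup    -> 0 0
-      -> 0
-8     -> 0 -8
mod    -> 0
-8     -> 0 -8
dup    -> 0 -8 -8
over   -> 0 -8 -8 -8
dup    -> 0 -8 -8 -8 -8
+      -> 0 -8 -8 -16
*      -> 0 -8 128
-      -> 0 -136
over   -> 0 -136 0
-      -> 0 -136
negate -> 0 136
swap   -> 136 0
-      -> 136
dup    -> 136 136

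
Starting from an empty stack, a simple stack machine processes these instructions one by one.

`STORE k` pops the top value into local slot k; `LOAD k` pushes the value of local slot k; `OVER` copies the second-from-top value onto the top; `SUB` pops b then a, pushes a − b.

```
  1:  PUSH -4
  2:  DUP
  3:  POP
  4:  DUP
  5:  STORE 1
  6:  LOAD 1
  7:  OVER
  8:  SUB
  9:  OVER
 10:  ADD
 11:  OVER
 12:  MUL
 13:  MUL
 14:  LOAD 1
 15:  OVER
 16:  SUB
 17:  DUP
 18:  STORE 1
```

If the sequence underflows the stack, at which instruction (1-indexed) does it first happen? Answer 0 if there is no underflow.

PUSH -4 : -4
DUP     : -4 -4
POP     : -4
DUP     : -4 -4
STORE 1 : -4
LOAD 1  : -4 -4
OVER    : -4 -4 -4
SUB     : -4 0
OVER    : -4 0 -4
ADD     : -4 -4
OVER    : -4 -4 -4
MUL     : -4 16
MUL     : -64
LOAD 1  : -64 -4
OVER    : -64 -4 -64
SUB     : -64 60
DUP     : -64 60 60
STORE 1 : -64 60

0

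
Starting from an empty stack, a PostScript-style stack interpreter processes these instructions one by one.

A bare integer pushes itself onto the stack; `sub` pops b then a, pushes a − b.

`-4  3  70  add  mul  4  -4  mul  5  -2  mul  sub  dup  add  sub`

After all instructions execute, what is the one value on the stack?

-280

-4  -> [-4]
3   -> [-4, 3]
70  -> [-4, 3, 70]
add -> [-4, 73]
mul -> [-292]
4   -> [-292, 4]
-4  -> [-292, 4, -4]
mul -> [-292, -16]
5   -> [-292, -16, 5]
-2  -> [-292, -16, 5, -2]
mul -> [-292, -16, -10]
sub -> [-292, -6]
dup -> [-292, -6, -6]
add -> [-292, -12]
sub -> [-280]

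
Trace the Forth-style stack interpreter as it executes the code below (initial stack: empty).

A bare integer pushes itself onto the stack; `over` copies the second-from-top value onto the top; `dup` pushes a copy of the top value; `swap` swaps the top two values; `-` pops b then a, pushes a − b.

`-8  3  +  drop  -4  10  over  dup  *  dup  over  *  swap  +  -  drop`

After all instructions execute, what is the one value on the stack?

-8   : [-8]
3    : [-8, 3]
+    : [-5]
drop : []
-4   : [-4]
10   : [-4, 10]
over : [-4, 10, -4]
dup  : [-4, 10, -4, -4]
*    : [-4, 10, 16]
dup  : [-4, 10, 16, 16]
over : [-4, 10, 16, 16, 16]
*    : [-4, 10, 16, 256]
swap : [-4, 10, 256, 16]
+    : [-4, 10, 272]
-    : [-4, -262]
drop : [-4]

-4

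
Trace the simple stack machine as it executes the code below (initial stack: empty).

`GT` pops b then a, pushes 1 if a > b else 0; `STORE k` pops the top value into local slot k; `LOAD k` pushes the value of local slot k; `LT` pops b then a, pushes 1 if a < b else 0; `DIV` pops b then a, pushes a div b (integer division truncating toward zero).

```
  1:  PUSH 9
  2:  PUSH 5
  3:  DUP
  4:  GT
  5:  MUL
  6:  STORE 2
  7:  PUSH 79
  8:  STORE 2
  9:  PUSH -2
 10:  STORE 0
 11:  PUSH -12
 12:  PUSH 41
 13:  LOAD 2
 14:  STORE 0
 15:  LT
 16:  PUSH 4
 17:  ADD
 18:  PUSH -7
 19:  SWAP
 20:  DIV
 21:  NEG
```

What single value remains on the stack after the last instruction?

1

PUSH 9   -> 9
PUSH 5   -> 9 5
DUP      -> 9 5 5
GT       -> 9 0
MUL      -> 0
STORE 2  -> (empty)
PUSH 79  -> 79
STORE 2  -> (empty)
PUSH -2  -> -2
STORE 0  -> (empty)
PUSH -12 -> -12
PUSH 41  -> -12 41
LOAD 2   -> -12 41 79
STORE 0  -> -12 41
LT       -> 1
PUSH 4   -> 1 4
ADD      -> 5
PUSH -7  -> 5 -7
SWAP     -> -7 5
DIV      -> -1
NEG      -> 1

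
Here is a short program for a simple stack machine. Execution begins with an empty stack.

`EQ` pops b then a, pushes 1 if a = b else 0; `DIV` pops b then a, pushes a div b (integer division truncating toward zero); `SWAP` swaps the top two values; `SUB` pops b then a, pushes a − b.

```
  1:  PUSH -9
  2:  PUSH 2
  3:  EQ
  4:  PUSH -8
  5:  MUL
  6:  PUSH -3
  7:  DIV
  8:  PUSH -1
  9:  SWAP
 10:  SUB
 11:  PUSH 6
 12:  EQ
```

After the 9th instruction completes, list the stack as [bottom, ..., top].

[-1, 0]

PUSH -9 : -9
PUSH 2  : -9 2
EQ      : 0
PUSH -8 : 0 -8
MUL     : 0
PUSH -3 : 0 -3
DIV     : 0
PUSH -1 : 0 -1
SWAP    : -1 0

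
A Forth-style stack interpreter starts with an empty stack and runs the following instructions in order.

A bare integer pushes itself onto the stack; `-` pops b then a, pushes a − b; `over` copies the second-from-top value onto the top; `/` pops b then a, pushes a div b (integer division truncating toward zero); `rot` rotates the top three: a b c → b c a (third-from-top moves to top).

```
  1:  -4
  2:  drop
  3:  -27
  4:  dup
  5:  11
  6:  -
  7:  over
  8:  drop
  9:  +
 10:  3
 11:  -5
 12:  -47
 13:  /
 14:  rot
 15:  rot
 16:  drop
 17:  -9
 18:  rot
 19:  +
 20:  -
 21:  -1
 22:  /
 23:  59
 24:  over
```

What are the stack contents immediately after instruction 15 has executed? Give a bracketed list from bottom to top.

[0, -65, 3]

-4    -4
drop  (empty)
-27   -27
dup   -27 -27
11    -27 -27 11
-     -27 -38
over  -27 -38 -27
drop  -27 -38
+     -65
3     -65 3
-5    -65 3 -5
-47   -65 3 -5 -47
/     -65 3 0
rot   3 0 -65
rot   0 -65 3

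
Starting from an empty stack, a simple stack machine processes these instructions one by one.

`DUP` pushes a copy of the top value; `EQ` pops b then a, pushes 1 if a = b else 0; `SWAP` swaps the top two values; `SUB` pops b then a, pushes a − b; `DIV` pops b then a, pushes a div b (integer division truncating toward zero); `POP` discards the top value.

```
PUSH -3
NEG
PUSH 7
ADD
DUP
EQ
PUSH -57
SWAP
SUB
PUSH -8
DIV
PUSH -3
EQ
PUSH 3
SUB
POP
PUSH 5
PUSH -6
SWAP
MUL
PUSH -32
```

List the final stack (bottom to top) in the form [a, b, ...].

[-30, -32]

PUSH -3  → -3
NEG      → 3
PUSH 7   → 3 7
ADD      → 10
DUP      → 10 10
EQ       → 1
PUSH -57 → 1 -57
SWAP     → -57 1
SUB      → -58
PUSH -8  → -58 -8
DIV      → 7
PUSH -3  → 7 -3
EQ       → 0
PUSH 3   → 0 3
SUB      → -3
POP      → (empty)
PUSH 5   → 5
PUSH -6  → 5 -6
SWAP     → -6 5
MUL      → -30
PUSH -32 → -30 -32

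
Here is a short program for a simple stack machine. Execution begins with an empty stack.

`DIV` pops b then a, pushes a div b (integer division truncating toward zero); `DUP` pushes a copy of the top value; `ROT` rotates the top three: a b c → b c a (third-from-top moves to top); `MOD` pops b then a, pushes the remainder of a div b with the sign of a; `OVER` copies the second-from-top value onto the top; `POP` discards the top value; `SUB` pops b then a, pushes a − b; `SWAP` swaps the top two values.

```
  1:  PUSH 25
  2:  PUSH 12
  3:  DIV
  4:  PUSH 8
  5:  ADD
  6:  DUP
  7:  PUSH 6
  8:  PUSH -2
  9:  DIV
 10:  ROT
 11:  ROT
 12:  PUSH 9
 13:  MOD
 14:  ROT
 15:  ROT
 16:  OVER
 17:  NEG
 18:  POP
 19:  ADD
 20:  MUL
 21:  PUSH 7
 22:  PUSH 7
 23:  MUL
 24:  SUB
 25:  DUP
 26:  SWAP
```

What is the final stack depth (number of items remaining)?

2

PUSH 25  [25]
PUSH 12  [25, 12]
DIV      [2]
PUSH 8   [2, 8]
ADD      [10]
DUP      [10, 10]
PUSH 6   [10, 10, 6]
PUSH -2  [10, 10, 6, -2]
DIV      [10, 10, -3]
ROT      [10, -3, 10]
ROT      [-3, 10, 10]
PUSH 9   [-3, 10, 10, 9]
MOD      [-3, 10, 1]
ROT      [10, 1, -3]
ROT      [1, -3, 10]
OVER     [1, -3, 10, -3]
NEG      [1, -3, 10, 3]
POP      [1, -3, 10]
ADD      [1, 7]
MUL      [7]
PUSH 7   [7, 7]
PUSH 7   [7, 7, 7]
MUL      [7, 49]
SUB      [-42]
DUP      [-42, -42]
SWAP     [-42, -42]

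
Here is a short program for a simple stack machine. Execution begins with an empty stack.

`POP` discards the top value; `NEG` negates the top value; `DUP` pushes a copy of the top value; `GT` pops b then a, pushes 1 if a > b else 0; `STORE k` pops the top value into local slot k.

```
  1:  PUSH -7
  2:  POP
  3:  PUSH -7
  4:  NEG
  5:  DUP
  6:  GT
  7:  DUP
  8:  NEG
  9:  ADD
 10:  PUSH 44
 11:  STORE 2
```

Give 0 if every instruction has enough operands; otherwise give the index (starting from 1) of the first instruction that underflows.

0

PUSH -7 -> -7
POP     -> (empty)
PUSH -7 -> -7
NEG     -> 7
DUP     -> 7 7
GT      -> 0
DUP     -> 0 0
NEG     -> 0 0
ADD     -> 0
PUSH 44 -> 0 44
STORE 2 -> 0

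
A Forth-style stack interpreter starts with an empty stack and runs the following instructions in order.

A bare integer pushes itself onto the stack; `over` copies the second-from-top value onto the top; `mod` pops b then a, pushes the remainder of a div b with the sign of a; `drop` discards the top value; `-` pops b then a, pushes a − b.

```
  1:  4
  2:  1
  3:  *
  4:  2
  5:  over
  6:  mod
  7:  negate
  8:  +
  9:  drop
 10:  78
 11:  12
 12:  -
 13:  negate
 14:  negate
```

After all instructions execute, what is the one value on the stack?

4       4
1       4 1
*       4
2       4 2
over    4 2 4
mod     4 2
negate  4 -2
+       2
drop    (empty)
78      78
12      78 12
-       66
negate  -66
negate  66

66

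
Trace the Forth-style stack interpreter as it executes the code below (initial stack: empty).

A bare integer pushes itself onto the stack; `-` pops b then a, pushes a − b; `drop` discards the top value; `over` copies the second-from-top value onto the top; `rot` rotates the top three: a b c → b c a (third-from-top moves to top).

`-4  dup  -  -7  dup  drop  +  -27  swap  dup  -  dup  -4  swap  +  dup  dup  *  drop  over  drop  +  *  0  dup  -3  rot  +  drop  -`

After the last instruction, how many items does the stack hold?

1

-4    -4
dup   -4 -4
-     0
-7    0 -7
dup   0 -7 -7
drop  0 -7
+     -7
-27   -7 -27
swap  -27 -7
dup   -27 -7 -7
-     -27 0
dup   -27 0 0
-4    -27 0 0 -4
swap  -27 0 -4 0
+     -27 0 -4
dup   -27 0 -4 -4
dup   -27 0 -4 -4 -4
*     -27 0 -4 16
drop  -27 0 -4
over  -27 0 -4 0
drop  -27 0 -4
+     -27 -4
*     108
0     108 0
dup   108 0 0
-3    108 0 0 -3
rot   108 0 -3 0
+     108 0 -3
drop  108 0
-     108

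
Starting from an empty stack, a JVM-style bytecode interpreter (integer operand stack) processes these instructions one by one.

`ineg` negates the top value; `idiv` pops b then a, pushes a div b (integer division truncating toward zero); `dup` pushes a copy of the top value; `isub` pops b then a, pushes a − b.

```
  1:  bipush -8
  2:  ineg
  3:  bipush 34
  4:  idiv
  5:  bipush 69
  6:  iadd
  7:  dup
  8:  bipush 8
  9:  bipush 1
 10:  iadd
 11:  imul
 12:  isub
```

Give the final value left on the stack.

-552

bipush -8 : [-8]
ineg      : [8]
bipush 34 : [8, 34]
idiv      : [0]
bipush 69 : [0, 69]
iadd      : [69]
dup       : [69, 69]
bipush 8  : [69, 69, 8]
bipush 1  : [69, 69, 8, 1]
iadd      : [69, 69, 9]
imul      : [69, 621]
isub      : [-552]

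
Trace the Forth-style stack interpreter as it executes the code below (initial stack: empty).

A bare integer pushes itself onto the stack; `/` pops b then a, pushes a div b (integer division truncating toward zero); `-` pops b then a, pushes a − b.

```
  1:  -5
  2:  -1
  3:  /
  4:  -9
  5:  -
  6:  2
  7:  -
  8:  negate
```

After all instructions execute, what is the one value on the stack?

-12

-5     : [-5]
-1     : [-5, -1]
/      : [5]
-9     : [5, -9]
-      : [14]
2      : [14, 2]
-      : [12]
negate : [-12]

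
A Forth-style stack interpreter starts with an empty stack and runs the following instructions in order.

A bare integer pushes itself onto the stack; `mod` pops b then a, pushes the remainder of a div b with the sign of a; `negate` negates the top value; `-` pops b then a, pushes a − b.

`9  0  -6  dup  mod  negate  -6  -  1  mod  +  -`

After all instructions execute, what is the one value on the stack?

9      -> 9
0      -> 9 0
-6     -> 9 0 -6
dup    -> 9 0 -6 -6
mod    -> 9 0 0
negate -> 9 0 0
-6     -> 9 0 0 -6
-      -> 9 0 6
1      -> 9 0 6 1
mod    -> 9 0 0
+      -> 9 0
-      -> 9

9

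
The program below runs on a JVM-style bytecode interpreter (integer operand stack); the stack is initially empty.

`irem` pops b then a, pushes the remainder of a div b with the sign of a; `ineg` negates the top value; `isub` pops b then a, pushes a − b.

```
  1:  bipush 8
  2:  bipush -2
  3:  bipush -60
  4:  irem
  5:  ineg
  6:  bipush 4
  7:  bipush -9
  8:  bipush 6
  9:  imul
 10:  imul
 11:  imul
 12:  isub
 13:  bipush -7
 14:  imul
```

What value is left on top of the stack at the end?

-3080

bipush 8   -> [8]
bipush -2  -> [8, -2]
bipush -60 -> [8, -2, -60]
irem       -> [8, -2]
ineg       -> [8, 2]
bipush 4   -> [8, 2, 4]
bipush -9  -> [8, 2, 4, -9]
bipush 6   -> [8, 2, 4, -9, 6]
imul       -> [8, 2, 4, -54]
imul       -> [8, 2, -216]
imul       -> [8, -432]
isub       -> [440]
bipush -7  -> [440, -7]
imul       -> [-3080]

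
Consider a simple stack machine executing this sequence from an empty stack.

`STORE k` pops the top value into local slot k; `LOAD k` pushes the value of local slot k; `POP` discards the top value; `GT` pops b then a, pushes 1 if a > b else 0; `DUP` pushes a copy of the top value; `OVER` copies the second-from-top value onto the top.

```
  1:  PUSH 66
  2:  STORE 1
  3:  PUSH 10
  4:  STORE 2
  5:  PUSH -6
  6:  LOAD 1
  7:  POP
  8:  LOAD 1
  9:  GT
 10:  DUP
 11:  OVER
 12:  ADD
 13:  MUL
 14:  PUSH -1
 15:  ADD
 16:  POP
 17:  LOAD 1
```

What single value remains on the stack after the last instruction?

PUSH 66 : 66
STORE 1 : (empty)
PUSH 10 : 10
STORE 2 : (empty)
PUSH -6 : -6
LOAD 1  : -6 66
POP     : -6
LOAD 1  : -6 66
GT      : 0
DUP     : 0 0
OVER    : 0 0 0
ADD     : 0 0
MUL     : 0
PUSH -1 : 0 -1
ADD     : -1
POP     : (empty)
LOAD 1  : 66

66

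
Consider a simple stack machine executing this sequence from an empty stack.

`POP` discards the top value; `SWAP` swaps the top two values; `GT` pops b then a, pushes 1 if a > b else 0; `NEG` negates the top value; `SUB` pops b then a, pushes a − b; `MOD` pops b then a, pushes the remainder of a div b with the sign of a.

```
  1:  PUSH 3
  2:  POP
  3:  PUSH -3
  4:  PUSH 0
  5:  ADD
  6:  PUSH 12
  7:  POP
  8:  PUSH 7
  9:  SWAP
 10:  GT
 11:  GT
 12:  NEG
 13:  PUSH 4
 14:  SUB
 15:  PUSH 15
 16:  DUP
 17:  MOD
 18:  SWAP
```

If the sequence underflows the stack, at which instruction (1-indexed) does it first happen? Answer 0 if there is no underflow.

PUSH 3  : [3]
POP     : []
PUSH -3 : [-3]
PUSH 0  : [-3, 0]
ADD     : [-3]
PUSH 12 : [-3, 12]
POP     : [-3]
PUSH 7  : [-3, 7]
SWAP    : [7, -3]
GT      : [1]
GT  — needs 2 operands, stack has 1 → underflow

11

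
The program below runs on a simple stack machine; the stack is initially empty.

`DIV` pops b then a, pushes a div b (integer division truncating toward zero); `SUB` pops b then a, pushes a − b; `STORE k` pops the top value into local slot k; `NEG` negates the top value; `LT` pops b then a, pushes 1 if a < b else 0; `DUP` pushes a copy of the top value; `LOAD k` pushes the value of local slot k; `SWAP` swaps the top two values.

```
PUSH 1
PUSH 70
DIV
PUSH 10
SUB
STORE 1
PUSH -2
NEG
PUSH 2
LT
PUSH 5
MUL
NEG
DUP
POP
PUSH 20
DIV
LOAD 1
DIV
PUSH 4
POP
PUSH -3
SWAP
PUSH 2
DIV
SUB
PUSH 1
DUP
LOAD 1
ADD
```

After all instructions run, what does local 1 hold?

-10

PUSH 1  → [1]
PUSH 70 → [1, 70]
DIV     → [0]
PUSH 10 → [0, 10]
SUB     → [-10]
STORE 1 → []
PUSH -2 → [-2]
NEG     → [2]
PUSH 2  → [2, 2]
LT      → [0]
PUSH 5  → [0, 5]
MUL     → [0]
NEG     → [0]
DUP     → [0, 0]
POP     → [0]
PUSH 20 → [0, 20]
DIV     → [0]
LOAD 1  → [0, -10]
DIV     → [0]
PUSH 4  → [0, 4]
POP     → [0]
PUSH -3 → [0, -3]
SWAP    → [-3, 0]
PUSH 2  → [-3, 0, 2]
DIV     → [-3, 0]
SUB     → [-3]
PUSH 1  → [-3, 1]
DUP     → [-3, 1, 1]
LOAD 1  → [-3, 1, 1, -10]
ADD     → [-3, 1, -9]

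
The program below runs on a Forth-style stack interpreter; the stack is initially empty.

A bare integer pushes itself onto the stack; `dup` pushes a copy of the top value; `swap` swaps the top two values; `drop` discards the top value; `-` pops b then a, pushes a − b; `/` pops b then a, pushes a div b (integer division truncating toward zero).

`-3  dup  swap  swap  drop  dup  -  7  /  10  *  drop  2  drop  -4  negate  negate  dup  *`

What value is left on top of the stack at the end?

16

-3     : [-3]
dup    : [-3, -3]
swap   : [-3, -3]
swap   : [-3, -3]
drop   : [-3]
dup    : [-3, -3]
-      : [0]
7      : [0, 7]
/      : [0]
10     : [0, 10]
*      : [0]
drop   : []
2      : [2]
drop   : []
-4     : [-4]
negate : [4]
negate : [-4]
dup    : [-4, -4]
*      : [16]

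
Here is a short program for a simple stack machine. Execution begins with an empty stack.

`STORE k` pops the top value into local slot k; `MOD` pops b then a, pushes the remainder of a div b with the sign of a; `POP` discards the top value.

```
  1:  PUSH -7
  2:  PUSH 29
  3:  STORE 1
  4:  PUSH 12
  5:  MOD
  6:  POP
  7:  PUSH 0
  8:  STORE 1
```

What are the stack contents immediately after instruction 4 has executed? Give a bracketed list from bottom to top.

[-7, 12]

PUSH -7 : -7
PUSH 29 : -7 29
STORE 1 : -7
PUSH 12 : -7 12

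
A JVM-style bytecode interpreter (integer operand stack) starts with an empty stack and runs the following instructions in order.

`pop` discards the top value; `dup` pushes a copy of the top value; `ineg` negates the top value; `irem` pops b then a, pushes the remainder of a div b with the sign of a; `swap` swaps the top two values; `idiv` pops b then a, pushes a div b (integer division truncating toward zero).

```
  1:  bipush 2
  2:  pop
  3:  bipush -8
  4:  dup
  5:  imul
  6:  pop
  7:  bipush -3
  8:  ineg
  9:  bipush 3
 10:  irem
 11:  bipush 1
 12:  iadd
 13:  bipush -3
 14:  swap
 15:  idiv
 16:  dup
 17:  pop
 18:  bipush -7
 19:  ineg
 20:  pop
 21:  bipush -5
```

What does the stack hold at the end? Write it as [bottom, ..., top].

[-3, -5]

bipush 2   2
pop        (empty)
bipush -8  -8
dup        -8 -8
imul       64
pop        (empty)
bipush -3  -3
ineg       3
bipush 3   3 3
irem       0
bipush 1   0 1
iadd       1
bipush -3  1 -3
swap       -3 1
idiv       -3
dup        -3 -3
pop        -3
bipush -7  -3 -7
ineg       -3 7
pop        -3
bipush -5  -3 -5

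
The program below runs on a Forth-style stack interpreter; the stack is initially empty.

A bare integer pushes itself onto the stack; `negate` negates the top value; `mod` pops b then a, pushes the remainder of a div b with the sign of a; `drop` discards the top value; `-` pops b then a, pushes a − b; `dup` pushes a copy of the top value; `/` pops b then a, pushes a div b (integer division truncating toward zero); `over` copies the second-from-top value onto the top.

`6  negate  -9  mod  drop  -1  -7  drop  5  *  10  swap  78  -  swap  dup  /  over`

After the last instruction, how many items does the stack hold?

3

6       [6]
negate  [-6]
-9      [-6, -9]
mod     [-6]
drop    []
-1      [-1]
-7      [-1, -7]
drop    [-1]
5       [-1, 5]
*       [-5]
10      [-5, 10]
swap    [10, -5]
78      [10, -5, 78]
-       [10, -83]
swap    [-83, 10]
dup     [-83, 10, 10]
/       [-83, 1]
over    [-83, 1, -83]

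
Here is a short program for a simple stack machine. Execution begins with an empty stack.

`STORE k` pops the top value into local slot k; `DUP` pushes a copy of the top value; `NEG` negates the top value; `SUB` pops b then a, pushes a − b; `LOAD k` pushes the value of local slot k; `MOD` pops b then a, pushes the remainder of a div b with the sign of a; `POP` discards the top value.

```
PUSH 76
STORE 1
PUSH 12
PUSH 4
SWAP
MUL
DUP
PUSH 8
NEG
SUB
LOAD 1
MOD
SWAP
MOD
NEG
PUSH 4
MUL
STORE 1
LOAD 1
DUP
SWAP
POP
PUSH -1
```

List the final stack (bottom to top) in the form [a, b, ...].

PUSH 76 : [76]
STORE 1 : []
PUSH 12 : [12]
PUSH 4  : [12, 4]
SWAP    : [4, 12]
MUL     : [48]
DUP     : [48, 48]
PUSH 8  : [48, 48, 8]
NEG     : [48, 48, -8]
SUB     : [48, 56]
LOAD 1  : [48, 56, 76]
MOD     : [48, 56]
SWAP    : [56, 48]
MOD     : [8]
NEG     : [-8]
PUSH 4  : [-8, 4]
MUL     : [-32]
STORE 1 : []
LOAD 1  : [-32]
DUP     : [-32, -32]
SWAP    : [-32, -32]
POP     : [-32]
PUSH -1 : [-32, -1]

[-32, -1]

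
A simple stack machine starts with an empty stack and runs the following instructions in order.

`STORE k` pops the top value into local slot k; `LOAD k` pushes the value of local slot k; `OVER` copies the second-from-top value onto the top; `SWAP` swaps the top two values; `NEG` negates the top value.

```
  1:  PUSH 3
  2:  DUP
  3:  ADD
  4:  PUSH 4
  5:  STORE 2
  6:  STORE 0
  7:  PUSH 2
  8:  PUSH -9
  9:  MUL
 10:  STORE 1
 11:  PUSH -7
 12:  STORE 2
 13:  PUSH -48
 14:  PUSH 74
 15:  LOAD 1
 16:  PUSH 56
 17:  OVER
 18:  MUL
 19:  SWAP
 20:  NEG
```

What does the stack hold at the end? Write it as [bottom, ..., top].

PUSH 3   → 3
DUP      → 3 3
ADD      → 6
PUSH 4   → 6 4
STORE 2  → 6
STORE 0  → (empty)
PUSH 2   → 2
PUSH -9  → 2 -9
MUL      → -18
STORE 1  → (empty)
PUSH -7  → -7
STORE 2  → (empty)
PUSH -48 → -48
PUSH 74  → -48 74
LOAD 1   → -48 74 -18
PUSH 56  → -48 74 -18 56
OVER     → -48 74 -18 56 -18
MUL      → -48 74 -18 -1008
SWAP     → -48 74 -1008 -18
NEG      → -48 74 -1008 18

[-48, 74, -1008, 18]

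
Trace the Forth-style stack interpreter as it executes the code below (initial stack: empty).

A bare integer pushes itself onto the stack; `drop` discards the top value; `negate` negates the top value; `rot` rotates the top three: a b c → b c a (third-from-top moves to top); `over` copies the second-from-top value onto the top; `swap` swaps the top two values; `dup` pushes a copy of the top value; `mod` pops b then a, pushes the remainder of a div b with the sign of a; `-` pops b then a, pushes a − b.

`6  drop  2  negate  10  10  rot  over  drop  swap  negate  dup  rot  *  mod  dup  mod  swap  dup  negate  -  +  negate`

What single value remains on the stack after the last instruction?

6      -> 6
drop   -> (empty)
2      -> 2
negate -> -2
10     -> -2 10
10     -> -2 10 10
rot    -> 10 10 -2
over   -> 10 10 -2 10
drop   -> 10 10 -2
swap   -> 10 -2 10
negate -> 10 -2 -10
dup    -> 10 -2 -10 -10
rot    -> 10 -10 -10 -2
*      -> 10 -10 20
mod    -> 10 -10
dup    -> 10 -10 -10
mod    -> 10 0
swap   -> 0 10
dup    -> 0 10 10
negate -> 0 10 -10
-      -> 0 20
+      -> 20
negate -> -20

-20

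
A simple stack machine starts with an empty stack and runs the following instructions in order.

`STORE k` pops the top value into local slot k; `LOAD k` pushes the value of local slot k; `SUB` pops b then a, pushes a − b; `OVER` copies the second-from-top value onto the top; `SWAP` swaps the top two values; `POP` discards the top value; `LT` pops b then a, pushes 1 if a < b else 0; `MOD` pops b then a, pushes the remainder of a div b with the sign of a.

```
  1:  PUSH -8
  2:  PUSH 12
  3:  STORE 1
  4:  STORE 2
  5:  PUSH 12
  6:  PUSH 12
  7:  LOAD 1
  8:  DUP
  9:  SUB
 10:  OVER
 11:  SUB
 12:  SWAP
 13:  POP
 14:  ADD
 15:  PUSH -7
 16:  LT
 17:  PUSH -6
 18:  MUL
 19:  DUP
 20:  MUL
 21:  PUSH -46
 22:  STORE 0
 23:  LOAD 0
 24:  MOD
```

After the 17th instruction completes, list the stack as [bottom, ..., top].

PUSH -8 → -8
PUSH 12 → -8 12
STORE 1 → -8
STORE 2 → (empty)
PUSH 12 → 12
PUSH 12 → 12 12
LOAD 1  → 12 12 12
DUP     → 12 12 12 12
SUB     → 12 12 0
OVER    → 12 12 0 12
SUB     → 12 12 -12
SWAP    → 12 -12 12
POP     → 12 -12
ADD     → 0
PUSH -7 → 0 -7
LT      → 0
PUSH -6 → 0 -6

[0, -6]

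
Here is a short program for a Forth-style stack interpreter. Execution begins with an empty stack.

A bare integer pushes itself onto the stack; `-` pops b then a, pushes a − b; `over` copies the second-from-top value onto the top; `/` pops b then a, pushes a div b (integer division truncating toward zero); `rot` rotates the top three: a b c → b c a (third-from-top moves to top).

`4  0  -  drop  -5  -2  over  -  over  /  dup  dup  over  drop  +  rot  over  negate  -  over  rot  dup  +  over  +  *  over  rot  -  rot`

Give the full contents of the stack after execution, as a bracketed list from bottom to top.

[0, 0, 0]

4      -> [4]
0      -> [4, 0]
-      -> [4]
drop   -> []
-5     -> [-5]
-2     -> [-5, -2]
over   -> [-5, -2, -5]
-      -> [-5, 3]
over   -> [-5, 3, -5]
/      -> [-5, 0]
dup    -> [-5, 0, 0]
dup    -> [-5, 0, 0, 0]
over   -> [-5, 0, 0, 0, 0]
drop   -> [-5, 0, 0, 0]
+      -> [-5, 0, 0]
rot    -> [0, 0, -5]
over   -> [0, 0, -5, 0]
negate -> [0, 0, -5, 0]
-      -> [0, 0, -5]
over   -> [0, 0, -5, 0]
rot    -> [0, -5, 0, 0]
dup    -> [0, -5, 0, 0, 0]
+      -> [0, -5, 0, 0]
over   -> [0, -5, 0, 0, 0]
+      -> [0, -5, 0, 0]
*      -> [0, -5, 0]
over   -> [0, -5, 0, -5]
rot    -> [0, 0, -5, -5]
-      -> [0, 0, 0]
rot    -> [0, 0, 0]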